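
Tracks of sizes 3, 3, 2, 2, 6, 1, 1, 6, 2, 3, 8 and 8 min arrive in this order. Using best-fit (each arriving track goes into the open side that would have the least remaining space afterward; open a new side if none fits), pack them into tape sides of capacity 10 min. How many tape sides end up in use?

  3 → side 1 (new)  [load 3/10]
  3 → side 1  [load 6/10]
  2 → side 1  [load 8/10]
  2 → side 1  [load 10/10]
  6 → side 2 (new)  [load 6/10]
  1 → side 2  [load 7/10]
  1 → side 2  [load 8/10]
  6 → side 3 (new)  [load 6/10]
  2 → side 2  [load 10/10]
  3 → side 3  [load 9/10]
  8 → side 4 (new)  [load 8/10]
  8 → side 5 (new)  [load 8/10]
5 tape sides opened.

5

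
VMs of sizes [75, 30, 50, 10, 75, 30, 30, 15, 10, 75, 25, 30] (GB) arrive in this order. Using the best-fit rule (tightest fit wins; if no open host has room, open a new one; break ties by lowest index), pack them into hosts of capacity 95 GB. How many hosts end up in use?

  75 → host 1 (new)  [load 75/95]
  30 → host 2 (new)  [load 30/95]
  50 → host 2  [load 80/95]
  10 → host 2  [load 90/95]
  75 → host 3 (new)  [load 75/95]
  30 → host 4 (new)  [load 30/95]
  30 → host 4  [load 60/95]
  15 → host 1  [load 90/95]
  10 → host 3  [load 85/95]
  75 → host 5 (new)  [load 75/95]
  25 → host 4  [load 85/95]
  30 → host 6 (new)  [load 30/95]
6 hosts opened.

6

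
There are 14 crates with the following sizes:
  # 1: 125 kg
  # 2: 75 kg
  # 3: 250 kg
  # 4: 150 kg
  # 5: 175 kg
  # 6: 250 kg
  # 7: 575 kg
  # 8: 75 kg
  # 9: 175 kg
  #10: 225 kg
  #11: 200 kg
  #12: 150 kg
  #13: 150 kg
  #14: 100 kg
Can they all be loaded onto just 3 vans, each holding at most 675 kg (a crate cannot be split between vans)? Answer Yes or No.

Total = 2675 kg; ⌈2675/675⌉ = 4.
At least 4 vans are required, but only 3 are allowed.

No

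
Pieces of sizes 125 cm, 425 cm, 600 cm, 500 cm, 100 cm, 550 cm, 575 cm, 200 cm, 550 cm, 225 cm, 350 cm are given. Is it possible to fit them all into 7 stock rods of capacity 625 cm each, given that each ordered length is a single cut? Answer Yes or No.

Total = 4200 cm; ⌈4200/625⌉ = 7.
The bound of 7 does not rule out 7, but exhaustive search shows no assignment into 7 stock rods of capacity 625 cm exists — the minimum is 8.

No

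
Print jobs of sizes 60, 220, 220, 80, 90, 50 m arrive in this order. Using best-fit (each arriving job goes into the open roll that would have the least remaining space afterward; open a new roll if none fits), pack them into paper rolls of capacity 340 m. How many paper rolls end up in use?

  60 → roll 1 (new)  [load 60/340]
  220 → roll 1  [load 280/340]
  220 → roll 2 (new)  [load 220/340]
  80 → roll 2  [load 300/340]
  90 → roll 3 (new)  [load 90/340]
  50 → roll 1  [load 330/340]
3 paper rolls opened.

3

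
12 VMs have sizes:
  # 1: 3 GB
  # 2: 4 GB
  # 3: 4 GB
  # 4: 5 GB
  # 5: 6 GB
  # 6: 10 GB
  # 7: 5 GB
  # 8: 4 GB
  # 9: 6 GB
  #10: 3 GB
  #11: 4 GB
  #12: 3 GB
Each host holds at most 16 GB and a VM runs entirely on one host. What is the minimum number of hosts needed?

Total = 10 + 6 + 6 + 5 + 5 + 4 + 4 + 4 + 4 + 3 + 3 + 3 = 57 GB.
Lower bound: ⌈57/16⌉ = 4 hosts.
A packing using 4 hosts:
  host 1: 10 + 6 = 16
  host 2: 6 + 5 + 5 = 16
  host 3: 4 + 4 + 4 + 4 = 16
  host 4: 3 + 3 + 3 = 9
This matches the lower bound, so 4 is optimal.

4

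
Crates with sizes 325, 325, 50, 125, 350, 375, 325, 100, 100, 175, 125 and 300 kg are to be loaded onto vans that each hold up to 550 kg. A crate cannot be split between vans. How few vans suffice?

Total = 375 + 350 + 325 + 325 + 325 + 300 + 175 + 125 + 125 + 100 + 100 + 50 = 2675 kg.
Lower bound: ⌈2675/550⌉ = 5 vans.
Also, 6 crates each exceed 275 kg, and no two of those can share a van, so at least 6 vans are needed.
A packing using 6 vans:
  van 1: 375 + 175 = 550
  van 2: 350 + 125 + 50 = 525
  van 3: 325 + 125 + 100 = 550
  van 4: 325 + 100 = 425
  van 5: 325 = 325
  van 6: 300 = 300
This matches the lower bound, so 6 is optimal.

6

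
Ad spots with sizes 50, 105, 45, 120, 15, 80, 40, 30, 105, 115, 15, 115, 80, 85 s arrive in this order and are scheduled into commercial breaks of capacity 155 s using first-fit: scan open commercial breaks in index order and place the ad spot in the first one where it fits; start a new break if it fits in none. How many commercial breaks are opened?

  50 → break 1 (new)  [load 50/155]
  105 → break 1  [load 155/155]
  45 → break 2 (new)  [load 45/155]
  120 → break 3 (new)  [load 120/155]
  15 → break 2  [load 60/155]
  80 → break 2  [load 140/155]
  40 → break 4 (new)  [load 40/155]
  30 → break 3  [load 150/155]
  105 → break 4  [load 145/155]
  115 → break 5 (new)  [load 115/155]
  15 → break 2  [load 155/155]
  115 → break 6 (new)  [load 115/155]
  80 → break 7 (new)  [load 80/155]
  85 → break 8 (new)  [load 85/155]
8 commercial breaks opened.

8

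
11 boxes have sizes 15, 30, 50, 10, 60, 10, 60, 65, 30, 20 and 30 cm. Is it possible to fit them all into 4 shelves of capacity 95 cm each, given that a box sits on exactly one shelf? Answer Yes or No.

Total = 380 cm; ⌈380/95⌉ = 4.
The bound of 4 does not rule out 4, but exhaustive search shows no assignment into 4 shelves of capacity 95 cm exists — the minimum is 5.

No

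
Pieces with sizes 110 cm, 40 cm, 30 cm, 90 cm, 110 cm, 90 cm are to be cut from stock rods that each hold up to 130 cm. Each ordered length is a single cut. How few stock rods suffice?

Total = 110 + 110 + 90 + 90 + 40 + 30 = 470 cm.
Lower bound: ⌈470/130⌉ = 4 stock rods.
A packing using 4 stock rods:
  stock rod 1: 110 = 110
  stock rod 2: 110 = 110
  stock rod 3: 90 + 40 = 130
  stock rod 4: 90 + 30 = 120
This matches the lower bound, so 4 is optimal.

4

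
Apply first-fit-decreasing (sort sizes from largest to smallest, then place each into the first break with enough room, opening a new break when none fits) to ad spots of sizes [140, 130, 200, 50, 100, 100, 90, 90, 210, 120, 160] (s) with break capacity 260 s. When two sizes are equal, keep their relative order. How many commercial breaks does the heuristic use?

Sorted descending: 210, 200, 160, 140, 130, 120, 100, 100, 90, 90, 50.
  210 → break 1 (new)  [load 210/260]
  200 → break 2 (new)  [load 200/260]
  160 → break 3 (new)  [load 160/260]
  140 → break 4 (new)  [load 140/260]
  130 → break 5 (new)  [load 130/260]
  120 → break 4  [load 260/260]
  100 → break 3  [load 260/260]
  100 → break 5  [load 230/260]
  90 → break 6 (new)  [load 90/260]
  90 → break 6  [load 180/260]
  50 → break 1  [load 260/260]
6 commercial breaks opened.

6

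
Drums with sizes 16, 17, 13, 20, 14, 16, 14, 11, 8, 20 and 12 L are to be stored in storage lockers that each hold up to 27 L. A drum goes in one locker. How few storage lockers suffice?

7

Total = 20 + 20 + 17 + 16 + 16 + 14 + 14 + 13 + 12 + 11 + 8 = 161 L.
Lower bound: ⌈161/27⌉ = 6 storage lockers.
Also, 7 drums each exceed 27/2 L, and no two of those can share a locker, so at least 7 storage lockers are needed.
A packing using 7 storage lockers:
  locker 1: 20 = 20
  locker 2: 20 = 20
  locker 3: 17 + 8 = 25
  locker 4: 16 + 11 = 27
  locker 5: 16 = 16
  locker 6: 14 + 13 = 27
  locker 7: 14 + 12 = 26
This matches the lower bound, so 7 is optimal.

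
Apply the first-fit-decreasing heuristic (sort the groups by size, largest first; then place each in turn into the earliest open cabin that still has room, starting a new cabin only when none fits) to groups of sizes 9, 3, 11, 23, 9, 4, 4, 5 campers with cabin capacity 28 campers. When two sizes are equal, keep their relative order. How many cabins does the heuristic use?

3

Sorted descending: 23, 11, 9, 9, 5, 4, 4, 3.
  23 → cabin 1 (new)  [load 23/28]
  11 → cabin 2 (new)  [load 11/28]
  9 → cabin 2  [load 20/28]
  9 → cabin 3 (new)  [load 9/28]
  5 → cabin 1  [load 28/28]
  4 → cabin 2  [load 24/28]
  4 → cabin 2  [load 28/28]
  3 → cabin 3  [load 12/28]
3 cabins opened.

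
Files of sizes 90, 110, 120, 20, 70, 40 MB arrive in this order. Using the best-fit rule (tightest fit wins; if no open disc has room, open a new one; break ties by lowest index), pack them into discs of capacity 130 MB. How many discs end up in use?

  90 → disc 1 (new)  [load 90/130]
  110 → disc 2 (new)  [load 110/130]
  120 → disc 3 (new)  [load 120/130]
  20 → disc 2  [load 130/130]
  70 → disc 4 (new)  [load 70/130]
  40 → disc 1  [load 130/130]
4 discs opened.

4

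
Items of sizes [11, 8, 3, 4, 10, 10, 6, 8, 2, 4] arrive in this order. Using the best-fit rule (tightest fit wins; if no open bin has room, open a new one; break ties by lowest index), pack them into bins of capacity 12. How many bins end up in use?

6

  11 → bin 1 (new)  [load 11/12]
  8 → bin 2 (new)  [load 8/12]
  3 → bin 2  [load 11/12]
  4 → bin 3 (new)  [load 4/12]
  10 → bin 4 (new)  [load 10/12]
  10 → bin 5 (new)  [load 10/12]
  6 → bin 3  [load 10/12]
  8 → bin 6 (new)  [load 8/12]
  2 → bin 3  [load 12/12]
  4 → bin 6  [load 12/12]
6 bins opened.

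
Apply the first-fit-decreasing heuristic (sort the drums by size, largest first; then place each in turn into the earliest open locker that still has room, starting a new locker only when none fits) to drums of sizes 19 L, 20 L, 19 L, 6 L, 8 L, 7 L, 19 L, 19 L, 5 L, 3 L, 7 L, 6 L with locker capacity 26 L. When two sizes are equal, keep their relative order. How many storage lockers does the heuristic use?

Sorted descending: 20, 19, 19, 19, 19, 8, 7, 7, 6, 6, 5, 3.
  20 → locker 1 (new)  [load 20/26]
  19 → locker 2 (new)  [load 19/26]
  19 → locker 3 (new)  [load 19/26]
  19 → locker 4 (new)  [load 19/26]
  19 → locker 5 (new)  [load 19/26]
  8 → locker 6 (new)  [load 8/26]
  7 → locker 2  [load 26/26]
  7 → locker 3  [load 26/26]
  6 → locker 1  [load 26/26]
  6 → locker 4  [load 25/26]
  5 → locker 5  [load 24/26]
  3 → locker 6  [load 11/26]
6 storage lockers opened.

6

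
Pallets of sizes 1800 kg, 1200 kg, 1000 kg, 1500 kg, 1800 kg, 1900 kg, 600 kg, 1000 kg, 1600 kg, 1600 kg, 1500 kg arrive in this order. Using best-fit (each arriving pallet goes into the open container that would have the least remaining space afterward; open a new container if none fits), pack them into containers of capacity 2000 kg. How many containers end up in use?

9

  1800 → container 1 (new)  [load 1800/2000]
  1200 → container 2 (new)  [load 1200/2000]
  1000 → container 3 (new)  [load 1000/2000]
  1500 → container 4 (new)  [load 1500/2000]
  1800 → container 5 (new)  [load 1800/2000]
  1900 → container 6 (new)  [load 1900/2000]
  600 → container 2  [load 1800/2000]
  1000 → container 3  [load 2000/2000]
  1600 → container 7 (new)  [load 1600/2000]
  1600 → container 8 (new)  [load 1600/2000]
  1500 → container 9 (new)  [load 1500/2000]
9 containers opened.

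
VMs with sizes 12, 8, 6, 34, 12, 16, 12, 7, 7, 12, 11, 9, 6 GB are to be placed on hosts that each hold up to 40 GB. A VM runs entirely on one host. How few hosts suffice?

4

Total = 34 + 16 + 12 + 12 + 12 + 12 + 11 + 9 + 8 + 7 + 7 + 6 + 6 = 152 GB.
Lower bound: ⌈152/40⌉ = 4 hosts.
A packing using 4 hosts:
  host 1: 34 + 6 = 40
  host 2: 16 + 12 + 12 = 40
  host 3: 12 + 12 + 11 = 35
  host 4: 9 + 8 + 7 + 7 + 6 = 37
This matches the lower bound, so 4 is optimal.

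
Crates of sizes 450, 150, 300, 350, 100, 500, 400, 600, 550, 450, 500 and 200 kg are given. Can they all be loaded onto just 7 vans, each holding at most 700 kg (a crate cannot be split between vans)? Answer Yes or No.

No

Total = 4550 kg; ⌈4550/700⌉ = 7.
The bound of 7 does not rule out 7, but exhaustive search shows no assignment into 7 vans of capacity 700 kg exists — the minimum is 8.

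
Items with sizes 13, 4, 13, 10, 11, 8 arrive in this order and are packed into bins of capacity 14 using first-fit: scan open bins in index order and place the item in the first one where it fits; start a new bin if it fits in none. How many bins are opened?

5

  13 → bin 1 (new)  [load 13/14]
  4 → bin 2 (new)  [load 4/14]
  13 → bin 3 (new)  [load 13/14]
  10 → bin 2  [load 14/14]
  11 → bin 4 (new)  [load 11/14]
  8 → bin 5 (new)  [load 8/14]
5 bins opened.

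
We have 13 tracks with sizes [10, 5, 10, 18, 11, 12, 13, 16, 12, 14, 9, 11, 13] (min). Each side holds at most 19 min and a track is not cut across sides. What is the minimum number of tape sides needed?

11

Total = 18 + 16 + 14 + 13 + 13 + 12 + 12 + 11 + 11 + 10 + 10 + 9 + 5 = 154 min.
Lower bound: ⌈154/19⌉ = 9 tape sides.
Also, 11 tracks each exceed 19/2 min, and no two of those can share a side, so at least 11 tape sides are needed.
A packing using 11 tape sides:
  side 1: 18 = 18
  side 2: 16 = 16
  side 3: 14 + 5 = 19
  side 4: 13 = 13
  side 5: 13 = 13
  side 6: 12 = 12
  side 7: 12 = 12
  side 8: 11 = 11
  side 9: 11 = 11
  side 10: 10 + 9 = 19
  side 11: 10 = 10
This matches the lower bound, so 11 is optimal.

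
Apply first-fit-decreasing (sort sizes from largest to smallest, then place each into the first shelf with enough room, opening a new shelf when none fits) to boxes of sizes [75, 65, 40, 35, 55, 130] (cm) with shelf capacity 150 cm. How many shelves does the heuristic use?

Sorted descending: 130, 75, 65, 55, 40, 35.
  130 → shelf 1 (new)  [load 130/150]
  75 → shelf 2 (new)  [load 75/150]
  65 → shelf 2  [load 140/150]
  55 → shelf 3 (new)  [load 55/150]
  40 → shelf 3  [load 95/150]
  35 → shelf 3  [load 130/150]
3 shelves opened.

3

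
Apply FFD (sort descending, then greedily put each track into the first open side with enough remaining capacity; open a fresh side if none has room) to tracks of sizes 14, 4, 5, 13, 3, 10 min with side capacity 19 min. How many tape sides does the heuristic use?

Sorted descending: 14, 13, 10, 5, 4, 3.
  14 → side 1 (new)  [load 14/19]
  13 → side 2 (new)  [load 13/19]
  10 → side 3 (new)  [load 10/19]
  5 → side 1  [load 19/19]
  4 → side 2  [load 17/19]
  3 → side 3  [load 13/19]
3 tape sides opened.

3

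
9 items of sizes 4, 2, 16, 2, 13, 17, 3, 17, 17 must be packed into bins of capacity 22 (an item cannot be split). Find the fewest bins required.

Total = 17 + 17 + 17 + 16 + 13 + 4 + 3 + 2 + 2 = 91.
Lower bound: ⌈91/22⌉ = 5 bins.
A packing using 5 bins:
  bin 1: 17 + 4 = 21
  bin 2: 17 + 3 + 2 = 22
  bin 3: 17 + 2 = 19
  bin 4: 16 = 16
  bin 5: 13 = 13
This matches the lower bound, so 5 is optimal.

5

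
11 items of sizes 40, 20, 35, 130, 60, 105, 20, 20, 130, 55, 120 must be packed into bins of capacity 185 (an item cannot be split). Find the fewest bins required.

Total = 130 + 130 + 120 + 105 + 60 + 55 + 40 + 35 + 20 + 20 + 20 = 735.
Lower bound: ⌈735/185⌉ = 4 bins.
A packing using 4 bins:
  bin 1: 130 + 55 = 185
  bin 2: 130 + 35 + 20 = 185
  bin 3: 120 + 60 = 180
  bin 4: 105 + 40 + 20 + 20 = 185
This matches the lower bound, so 4 is optimal.

4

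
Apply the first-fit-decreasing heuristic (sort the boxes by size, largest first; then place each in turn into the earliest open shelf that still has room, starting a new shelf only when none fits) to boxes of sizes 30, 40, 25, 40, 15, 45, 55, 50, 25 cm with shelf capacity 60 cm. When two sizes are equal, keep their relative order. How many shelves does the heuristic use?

7

Sorted descending: 55, 50, 45, 40, 40, 30, 25, 25, 15.
  55 → shelf 1 (new)  [load 55/60]
  50 → shelf 2 (new)  [load 50/60]
  45 → shelf 3 (new)  [load 45/60]
  40 → shelf 4 (new)  [load 40/60]
  40 → shelf 5 (new)  [load 40/60]
  30 → shelf 6 (new)  [load 30/60]
  25 → shelf 6  [load 55/60]
  25 → shelf 7 (new)  [load 25/60]
  15 → shelf 3  [load 60/60]
7 shelves opened.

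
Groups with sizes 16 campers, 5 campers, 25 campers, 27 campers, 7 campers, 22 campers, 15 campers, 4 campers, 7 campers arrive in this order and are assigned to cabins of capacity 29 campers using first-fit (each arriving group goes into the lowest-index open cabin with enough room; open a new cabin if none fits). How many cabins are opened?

  16 → cabin 1 (new)  [load 16/29]
  5 → cabin 1  [load 21/29]
  25 → cabin 2 (new)  [load 25/29]
  27 → cabin 3 (new)  [load 27/29]
  7 → cabin 1  [load 28/29]
  22 → cabin 4 (new)  [load 22/29]
  15 → cabin 5 (new)  [load 15/29]
  4 → cabin 2  [load 29/29]
  7 → cabin 4  [load 29/29]
5 cabins opened.

5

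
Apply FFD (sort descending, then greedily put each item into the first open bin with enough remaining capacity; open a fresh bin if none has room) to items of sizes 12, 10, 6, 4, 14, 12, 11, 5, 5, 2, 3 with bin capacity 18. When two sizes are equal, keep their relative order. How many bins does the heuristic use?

5

Sorted descending: 14, 12, 12, 11, 10, 6, 5, 5, 4, 3, 2.
  14 → bin 1 (new)  [load 14/18]
  12 → bin 2 (new)  [load 12/18]
  12 → bin 3 (new)  [load 12/18]
  11 → bin 4 (new)  [load 11/18]
  10 → bin 5 (new)  [load 10/18]
  6 → bin 2  [load 18/18]
  5 → bin 3  [load 17/18]
  5 → bin 4  [load 16/18]
  4 → bin 1  [load 18/18]
  3 → bin 5  [load 13/18]
  2 → bin 4  [load 18/18]
5 bins opened.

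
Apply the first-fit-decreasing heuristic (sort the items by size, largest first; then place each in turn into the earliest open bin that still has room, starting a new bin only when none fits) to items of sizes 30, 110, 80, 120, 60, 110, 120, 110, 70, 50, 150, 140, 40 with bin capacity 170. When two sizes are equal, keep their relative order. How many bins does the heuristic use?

8

Sorted descending: 150, 140, 120, 120, 110, 110, 110, 80, 70, 60, 50, 40, 30.
  150 → bin 1 (new)  [load 150/170]
  140 → bin 2 (new)  [load 140/170]
  120 → bin 3 (new)  [load 120/170]
  120 → bin 4 (new)  [load 120/170]
  110 → bin 5 (new)  [load 110/170]
  110 → bin 6 (new)  [load 110/170]
  110 → bin 7 (new)  [load 110/170]
  80 → bin 8 (new)  [load 80/170]
  70 → bin 8  [load 150/170]
  60 → bin 5  [load 170/170]
  50 → bin 3  [load 170/170]
  40 → bin 4  [load 160/170]
  30 → bin 2  [load 170/170]
8 bins opened.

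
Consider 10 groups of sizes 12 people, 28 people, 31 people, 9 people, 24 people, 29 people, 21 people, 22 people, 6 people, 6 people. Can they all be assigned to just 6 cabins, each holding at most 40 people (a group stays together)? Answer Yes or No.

A valid assignment using 6 cabins:
  cabin 1: 31 + 9 = 40
  cabin 2: 29 + 6 = 35
  cabin 3: 28 + 12 = 40
  cabin 4: 24 + 6 = 30
  cabin 5: 22 = 22
  cabin 6: 21 = 21
Every load is within 40 people, so 6 cabins suffice.

Yes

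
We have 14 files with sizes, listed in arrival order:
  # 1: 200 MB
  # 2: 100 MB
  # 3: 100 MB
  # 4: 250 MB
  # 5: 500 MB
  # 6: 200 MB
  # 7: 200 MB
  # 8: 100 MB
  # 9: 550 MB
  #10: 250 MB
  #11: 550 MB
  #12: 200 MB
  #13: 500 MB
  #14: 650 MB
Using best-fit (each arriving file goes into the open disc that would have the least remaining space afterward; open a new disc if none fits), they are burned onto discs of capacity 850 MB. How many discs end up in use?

6

  200 → disc 1 (new)  [load 200/850]
  100 → disc 1  [load 300/850]
  100 → disc 1  [load 400/850]
  250 → disc 1  [load 650/850]
  500 → disc 2 (new)  [load 500/850]
  200 → disc 1  [load 850/850]
  200 → disc 2  [load 700/850]
  100 → disc 2  [load 800/850]
  550 → disc 3 (new)  [load 550/850]
  250 → disc 3  [load 800/850]
  550 → disc 4 (new)  [load 550/850]
  200 → disc 4  [load 750/850]
  500 → disc 5 (new)  [load 500/850]
  650 → disc 6 (new)  [load 650/850]
6 discs opened.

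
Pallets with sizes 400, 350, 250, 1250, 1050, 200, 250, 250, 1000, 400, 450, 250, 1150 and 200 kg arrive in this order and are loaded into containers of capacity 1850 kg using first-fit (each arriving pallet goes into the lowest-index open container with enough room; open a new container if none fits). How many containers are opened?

5

  400 → container 1 (new)  [load 400/1850]
  350 → container 1  [load 750/1850]
  250 → container 1  [load 1000/1850]
  1250 → container 2 (new)  [load 1250/1850]
  1050 → container 3 (new)  [load 1050/1850]
  200 → container 1  [load 1200/1850]
  250 → container 1  [load 1450/1850]
  250 → container 1  [load 1700/1850]
  1000 → container 4 (new)  [load 1000/1850]
  400 → container 2  [load 1650/1850]
  450 → container 3  [load 1500/1850]
  250 → container 3  [load 1750/1850]
  1150 → container 5 (new)  [load 1150/1850]
  200 → container 2  [load 1850/1850]
5 containers opened.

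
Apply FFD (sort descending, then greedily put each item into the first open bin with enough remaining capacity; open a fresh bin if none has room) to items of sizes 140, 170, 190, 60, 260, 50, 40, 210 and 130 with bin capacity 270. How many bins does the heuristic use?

5

Sorted descending: 260, 210, 190, 170, 140, 130, 60, 50, 40.
  260 → bin 1 (new)  [load 260/270]
  210 → bin 2 (new)  [load 210/270]
  190 → bin 3 (new)  [load 190/270]
  170 → bin 4 (new)  [load 170/270]
  140 → bin 5 (new)  [load 140/270]
  130 → bin 5  [load 270/270]
  60 → bin 2  [load 270/270]
  50 → bin 3  [load 240/270]
  40 → bin 4  [load 210/270]
5 bins opened.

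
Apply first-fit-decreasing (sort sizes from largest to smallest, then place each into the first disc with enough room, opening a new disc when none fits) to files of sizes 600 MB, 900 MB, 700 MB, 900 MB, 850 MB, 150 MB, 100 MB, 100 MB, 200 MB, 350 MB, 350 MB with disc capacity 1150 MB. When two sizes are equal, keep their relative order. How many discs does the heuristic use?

5

Sorted descending: 900, 900, 850, 700, 600, 350, 350, 200, 150, 100, 100.
  900 → disc 1 (new)  [load 900/1150]
  900 → disc 2 (new)  [load 900/1150]
  850 → disc 3 (new)  [load 850/1150]
  700 → disc 4 (new)  [load 700/1150]
  600 → disc 5 (new)  [load 600/1150]
  350 → disc 4  [load 1050/1150]
  350 → disc 5  [load 950/1150]
  200 → disc 1  [load 1100/1150]
  150 → disc 2  [load 1050/1150]
  100 → disc 2  [load 1150/1150]
  100 → disc 3  [load 950/1150]
5 discs opened.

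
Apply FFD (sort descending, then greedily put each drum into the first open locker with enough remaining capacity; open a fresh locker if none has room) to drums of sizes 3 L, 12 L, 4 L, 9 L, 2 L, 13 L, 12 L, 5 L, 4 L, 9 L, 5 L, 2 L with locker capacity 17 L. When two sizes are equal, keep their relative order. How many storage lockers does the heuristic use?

5

Sorted descending: 13, 12, 12, 9, 9, 5, 5, 4, 4, 3, 2, 2.
  13 → locker 1 (new)  [load 13/17]
  12 → locker 2 (new)  [load 12/17]
  12 → locker 3 (new)  [load 12/17]
  9 → locker 4 (new)  [load 9/17]
  9 → locker 5 (new)  [load 9/17]
  5 → locker 2  [load 17/17]
  5 → locker 3  [load 17/17]
  4 → locker 1  [load 17/17]
  4 → locker 4  [load 13/17]
  3 → locker 4  [load 16/17]
  2 → locker 5  [load 11/17]
  2 → locker 5  [load 13/17]
5 storage lockers opened.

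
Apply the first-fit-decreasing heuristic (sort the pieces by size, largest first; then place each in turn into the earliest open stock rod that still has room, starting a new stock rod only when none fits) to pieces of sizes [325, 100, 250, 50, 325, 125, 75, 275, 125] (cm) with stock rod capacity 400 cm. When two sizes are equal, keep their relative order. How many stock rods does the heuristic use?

Sorted descending: 325, 325, 275, 250, 125, 125, 100, 75, 50.
  325 → stock rod 1 (new)  [load 325/400]
  325 → stock rod 2 (new)  [load 325/400]
  275 → stock rod 3 (new)  [load 275/400]
  250 → stock rod 4 (new)  [load 250/400]
  125 → stock rod 3  [load 400/400]
  125 → stock rod 4  [load 375/400]
  100 → stock rod 5 (new)  [load 100/400]
  75 → stock rod 1  [load 400/400]
  50 → stock rod 2  [load 375/400]
5 stock rods opened.

5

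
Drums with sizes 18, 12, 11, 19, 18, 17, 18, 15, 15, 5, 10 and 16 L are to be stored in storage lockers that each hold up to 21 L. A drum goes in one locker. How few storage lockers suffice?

Total = 19 + 18 + 18 + 18 + 17 + 16 + 15 + 15 + 12 + 11 + 10 + 5 = 174 L.
Lower bound: ⌈174/21⌉ = 9 storage lockers.
Also, 10 drums each exceed 21/2 L, and no two of those can share a locker, so at least 10 storage lockers are needed.
A packing using 10 storage lockers:
  locker 1: 19 = 19
  locker 2: 18 = 18
  locker 3: 18 = 18
  locker 4: 18 = 18
  locker 5: 17 = 17
  locker 6: 16 + 5 = 21
  locker 7: 15 = 15
  locker 8: 15 = 15
  locker 9: 12 = 12
  locker 10: 11 + 10 = 21
This matches the lower bound, so 10 is optimal.

10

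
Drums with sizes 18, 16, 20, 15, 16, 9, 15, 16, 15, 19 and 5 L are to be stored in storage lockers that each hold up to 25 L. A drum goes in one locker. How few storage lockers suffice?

9

Total = 20 + 19 + 18 + 16 + 16 + 16 + 15 + 15 + 15 + 9 + 5 = 164 L.
Lower bound: ⌈164/25⌉ = 7 storage lockers.
Also, 9 drums each exceed 25/2 L, and no two of those can share a locker, so at least 9 storage lockers are needed.
A packing using 9 storage lockers:
  locker 1: 20 + 5 = 25
  locker 2: 19 = 19
  locker 3: 18 = 18
  locker 4: 16 + 9 = 25
  locker 5: 16 = 16
  locker 6: 16 = 16
  locker 7: 15 = 15
  locker 8: 15 = 15
  locker 9: 15 = 15
This matches the lower bound, so 9 is optimal.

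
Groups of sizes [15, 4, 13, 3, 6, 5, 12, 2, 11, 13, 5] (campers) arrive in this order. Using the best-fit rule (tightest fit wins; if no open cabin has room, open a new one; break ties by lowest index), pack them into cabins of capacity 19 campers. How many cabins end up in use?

  15 → cabin 1 (new)  [load 15/19]
  4 → cabin 1  [load 19/19]
  13 → cabin 2 (new)  [load 13/19]
  3 → cabin 2  [load 16/19]
  6 → cabin 3 (new)  [load 6/19]
  5 → cabin 3  [load 11/19]
  12 → cabin 4 (new)  [load 12/19]
  2 → cabin 2  [load 18/19]
  11 → cabin 5 (new)  [load 11/19]
  13 → cabin 6 (new)  [load 13/19]
  5 → cabin 6  [load 18/19]
6 cabins opened.

6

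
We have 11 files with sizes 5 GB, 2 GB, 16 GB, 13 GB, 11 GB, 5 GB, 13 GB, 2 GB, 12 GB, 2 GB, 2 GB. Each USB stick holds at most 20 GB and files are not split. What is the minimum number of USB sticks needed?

Total = 16 + 13 + 13 + 12 + 11 + 5 + 5 + 2 + 2 + 2 + 2 = 83 GB.
Lower bound: ⌈83/20⌉ = 5 USB sticks.
A packing using 5 USB sticks:
  USB stick 1: 16 + 2 + 2 = 20
  USB stick 2: 13 + 5 + 2 = 20
  USB stick 3: 13 + 5 + 2 = 20
  USB stick 4: 12 = 12
  USB stick 5: 11 = 11
This matches the lower bound, so 5 is optimal.

5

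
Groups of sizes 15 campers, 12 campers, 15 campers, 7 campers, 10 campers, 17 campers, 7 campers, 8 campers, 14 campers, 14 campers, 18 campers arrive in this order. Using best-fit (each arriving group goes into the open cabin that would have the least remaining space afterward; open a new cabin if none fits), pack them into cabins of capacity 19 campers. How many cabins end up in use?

9

  15 → cabin 1 (new)  [load 15/19]
  12 → cabin 2 (new)  [load 12/19]
  15 → cabin 3 (new)  [load 15/19]
  7 → cabin 2  [load 19/19]
  10 → cabin 4 (new)  [load 10/19]
  17 → cabin 5 (new)  [load 17/19]
  7 → cabin 4  [load 17/19]
  8 → cabin 6 (new)  [load 8/19]
  14 → cabin 7 (new)  [load 14/19]
  14 → cabin 8 (new)  [load 14/19]
  18 → cabin 9 (new)  [load 18/19]
9 cabins opened.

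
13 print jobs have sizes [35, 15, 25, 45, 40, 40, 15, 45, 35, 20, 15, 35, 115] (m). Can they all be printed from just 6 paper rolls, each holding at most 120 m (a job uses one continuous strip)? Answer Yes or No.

Yes

A valid assignment using 5 paper rolls:
  roll 1: 115 = 115
  roll 2: 45 + 45 + 25 = 115
  roll 3: 40 + 40 + 35 = 115
  roll 4: 35 + 35 + 20 + 15 + 15 = 120
  roll 5: 15 = 15
That uses only 5 ≤ 6, so 6 paper rolls are enough.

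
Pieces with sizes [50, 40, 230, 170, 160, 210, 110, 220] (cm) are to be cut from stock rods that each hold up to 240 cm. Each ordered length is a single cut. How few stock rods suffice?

Total = 230 + 220 + 210 + 170 + 160 + 110 + 50 + 40 = 1190 cm.
Lower bound: ⌈1190/240⌉ = 5 stock rods.
A packing using 6 stock rods:
  stock rod 1: 230 = 230
  stock rod 2: 220 = 220
  stock rod 3: 210 = 210
  stock rod 4: 170 + 50 = 220
  stock rod 5: 160 + 40 = 200
  stock rod 6: 110 = 110
No arrangement into 5 stock rods stays within capacity, so 6 is optimal.

6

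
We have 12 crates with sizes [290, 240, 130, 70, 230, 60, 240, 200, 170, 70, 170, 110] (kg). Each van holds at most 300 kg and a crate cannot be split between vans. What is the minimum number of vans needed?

7

Total = 290 + 240 + 240 + 230 + 200 + 170 + 170 + 130 + 110 + 70 + 70 + 60 = 1980 kg.
Lower bound: ⌈1980/300⌉ = 7 vans.
A packing using 7 vans:
  van 1: 290 = 290
  van 2: 240 + 60 = 300
  van 3: 240 = 240
  van 4: 230 + 70 = 300
  van 5: 200 + 70 = 270
  van 6: 170 + 130 = 300
  van 7: 170 + 110 = 280
This matches the lower bound, so 7 is optimal.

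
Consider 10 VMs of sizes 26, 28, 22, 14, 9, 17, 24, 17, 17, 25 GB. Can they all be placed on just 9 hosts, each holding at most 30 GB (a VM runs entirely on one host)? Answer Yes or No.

A valid assignment using 9 hosts:
  host 1: 28 = 28
  host 2: 26 = 26
  host 3: 25 = 25
  host 4: 24 = 24
  host 5: 22 = 22
  host 6: 17 + 9 = 26
  host 7: 17 = 17
  host 8: 17 = 17
  host 9: 14 = 14
Every load is within 30 GB, so 9 hosts suffice.

Yes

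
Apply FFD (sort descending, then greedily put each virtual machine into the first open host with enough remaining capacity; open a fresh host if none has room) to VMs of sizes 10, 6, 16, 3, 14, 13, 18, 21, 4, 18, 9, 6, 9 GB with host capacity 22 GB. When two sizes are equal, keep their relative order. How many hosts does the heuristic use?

Sorted descending: 21, 18, 18, 16, 14, 13, 10, 9, 9, 6, 6, 4, 3.
  21 → host 1 (new)  [load 21/22]
  18 → host 2 (new)  [load 18/22]
  18 → host 3 (new)  [load 18/22]
  16 → host 4 (new)  [load 16/22]
  14 → host 5 (new)  [load 14/22]
  13 → host 6 (new)  [load 13/22]
  10 → host 7 (new)  [load 10/22]
  9 → host 6  [load 22/22]
  9 → host 7  [load 19/22]
  6 → host 4  [load 22/22]
  6 → host 5  [load 20/22]
  4 → host 2  [load 22/22]
  3 → host 3  [load 21/22]
7 hosts opened.

7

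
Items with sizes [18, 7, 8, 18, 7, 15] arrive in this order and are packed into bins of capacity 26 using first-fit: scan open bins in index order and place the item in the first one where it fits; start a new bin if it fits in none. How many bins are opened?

  18 → bin 1 (new)  [load 18/26]
  7 → bin 1  [load 25/26]
  8 → bin 2 (new)  [load 8/26]
  18 → bin 2  [load 26/26]
  7 → bin 3 (new)  [load 7/26]
  15 → bin 3  [load 22/26]
3 bins opened.

3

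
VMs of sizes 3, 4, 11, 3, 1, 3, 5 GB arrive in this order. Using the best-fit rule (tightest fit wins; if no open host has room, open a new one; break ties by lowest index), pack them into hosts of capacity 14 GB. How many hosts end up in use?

  3 → host 1 (new)  [load 3/14]
  4 → host 1  [load 7/14]
  11 → host 2 (new)  [load 11/14]
  3 → host 2  [load 14/14]
  1 → host 1  [load 8/14]
  3 → host 1  [load 11/14]
  5 → host 3 (new)  [load 5/14]
3 hosts opened.

3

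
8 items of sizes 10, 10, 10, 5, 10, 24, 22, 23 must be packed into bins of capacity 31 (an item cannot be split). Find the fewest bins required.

Total = 24 + 23 + 22 + 10 + 10 + 10 + 10 + 5 = 114.
Lower bound: ⌈114/31⌉ = 4 bins.
A packing using 5 bins:
  bin 1: 24 + 5 = 29
  bin 2: 23 = 23
  bin 3: 22 = 22
  bin 4: 10 + 10 + 10 = 30
  bin 5: 10 = 10
No arrangement into 4 bins stays within capacity, so 5 is optimal.

5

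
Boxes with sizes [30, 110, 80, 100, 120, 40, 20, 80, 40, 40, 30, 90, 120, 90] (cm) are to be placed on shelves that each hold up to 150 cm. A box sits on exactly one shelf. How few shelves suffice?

8

Total = 120 + 120 + 110 + 100 + 90 + 90 + 80 + 80 + 40 + 40 + 40 + 30 + 30 + 20 = 990 cm.
Lower bound: ⌈990/150⌉ = 7 shelves.
Also, 8 boxes each exceed 75 cm, and no two of those can share a shelf, so at least 8 shelves are needed.
A packing using 8 shelves:
  shelf 1: 120 + 30 = 150
  shelf 2: 120 + 30 = 150
  shelf 3: 110 + 40 = 150
  shelf 4: 100 + 40 = 140
  shelf 5: 90 + 40 + 20 = 150
  shelf 6: 90 = 90
  shelf 7: 80 = 80
  shelf 8: 80 = 80
This matches the lower bound, so 8 is optimal.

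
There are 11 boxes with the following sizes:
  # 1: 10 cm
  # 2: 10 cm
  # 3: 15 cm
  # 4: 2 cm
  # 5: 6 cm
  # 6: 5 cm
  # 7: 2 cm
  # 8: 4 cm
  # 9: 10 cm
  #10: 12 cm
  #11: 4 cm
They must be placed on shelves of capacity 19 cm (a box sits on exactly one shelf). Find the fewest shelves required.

Total = 15 + 12 + 10 + 10 + 10 + 6 + 5 + 4 + 4 + 2 + 2 = 80 cm.
Lower bound: ⌈80/19⌉ = 5 shelves.
A packing using 5 shelves:
  shelf 1: 15 + 4 = 19
  shelf 2: 12 + 6 = 18
  shelf 3: 10 + 5 + 4 = 19
  shelf 4: 10 + 2 + 2 = 14
  shelf 5: 10 = 10
This matches the lower bound, so 5 is optimal.

5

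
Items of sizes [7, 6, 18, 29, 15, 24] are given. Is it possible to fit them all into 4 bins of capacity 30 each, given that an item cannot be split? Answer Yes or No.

A valid assignment using 4 bins:
  bin 1: 29 = 29
  bin 2: 24 + 6 = 30
  bin 3: 18 + 7 = 25
  bin 4: 15 = 15
Every load is within 30, so 4 bins suffice.

Yes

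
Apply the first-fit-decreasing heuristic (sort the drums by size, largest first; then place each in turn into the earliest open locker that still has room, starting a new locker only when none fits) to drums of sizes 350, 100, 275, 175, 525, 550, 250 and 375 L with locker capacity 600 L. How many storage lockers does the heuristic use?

Sorted descending: 550, 525, 375, 350, 275, 250, 175, 100.
  550 → locker 1 (new)  [load 550/600]
  525 → locker 2 (new)  [load 525/600]
  375 → locker 3 (new)  [load 375/600]
  350 → locker 4 (new)  [load 350/600]
  275 → locker 5 (new)  [load 275/600]
  250 → locker 4  [load 600/600]
  175 → locker 3  [load 550/600]
  100 → locker 5  [load 375/600]
5 storage lockers opened.

5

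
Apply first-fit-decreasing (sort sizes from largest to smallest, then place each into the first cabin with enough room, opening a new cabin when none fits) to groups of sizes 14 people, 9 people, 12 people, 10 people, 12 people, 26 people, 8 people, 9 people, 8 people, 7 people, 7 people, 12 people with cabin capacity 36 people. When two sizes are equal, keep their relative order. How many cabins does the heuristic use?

4

Sorted descending: 26, 14, 12, 12, 12, 10, 9, 9, 8, 8, 7, 7.
  26 → cabin 1 (new)  [load 26/36]
  14 → cabin 2 (new)  [load 14/36]
  12 → cabin 2  [load 26/36]
  12 → cabin 3 (new)  [load 12/36]
  12 → cabin 3  [load 24/36]
  10 → cabin 1  [load 36/36]
  9 → cabin 2  [load 35/36]
  9 → cabin 3  [load 33/36]
  8 → cabin 4 (new)  [load 8/36]
  8 → cabin 4  [load 16/36]
  7 → cabin 4  [load 23/36]
  7 → cabin 4  [load 30/36]
4 cabins opened.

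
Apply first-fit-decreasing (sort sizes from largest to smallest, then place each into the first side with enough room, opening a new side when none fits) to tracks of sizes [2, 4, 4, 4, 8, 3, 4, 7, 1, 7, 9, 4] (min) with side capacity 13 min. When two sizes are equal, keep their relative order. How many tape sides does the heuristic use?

5

Sorted descending: 9, 8, 7, 7, 4, 4, 4, 4, 4, 3, 2, 1.
  9 → side 1 (new)  [load 9/13]
  8 → side 2 (new)  [load 8/13]
  7 → side 3 (new)  [load 7/13]
  7 → side 4 (new)  [load 7/13]
  4 → side 1  [load 13/13]
  4 → side 2  [load 12/13]
  4 → side 3  [load 11/13]
  4 → side 4  [load 11/13]
  4 → side 5 (new)  [load 4/13]
  3 → side 5  [load 7/13]
  2 → side 3  [load 13/13]
  1 → side 2  [load 13/13]
5 tape sides opened.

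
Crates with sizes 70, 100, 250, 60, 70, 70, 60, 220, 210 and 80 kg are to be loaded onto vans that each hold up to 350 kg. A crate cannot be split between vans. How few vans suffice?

4

Total = 250 + 220 + 210 + 100 + 80 + 70 + 70 + 70 + 60 + 60 = 1190 kg.
Lower bound: ⌈1190/350⌉ = 4 vans.
A packing using 4 vans:
  van 1: 250 + 100 = 350
  van 2: 220 + 80 = 300
  van 3: 210 + 70 + 70 = 350
  van 4: 70 + 60 + 60 = 190
This matches the lower bound, so 4 is optimal.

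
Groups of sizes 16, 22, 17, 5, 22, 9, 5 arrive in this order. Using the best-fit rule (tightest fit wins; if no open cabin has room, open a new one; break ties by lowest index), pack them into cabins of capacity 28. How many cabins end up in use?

4

  16 → cabin 1 (new)  [load 16/28]
  22 → cabin 2 (new)  [load 22/28]
  17 → cabin 3 (new)  [load 17/28]
  5 → cabin 2  [load 27/28]
  22 → cabin 4 (new)  [load 22/28]
  9 → cabin 3  [load 26/28]
  5 → cabin 4  [load 27/28]
4 cabins opened.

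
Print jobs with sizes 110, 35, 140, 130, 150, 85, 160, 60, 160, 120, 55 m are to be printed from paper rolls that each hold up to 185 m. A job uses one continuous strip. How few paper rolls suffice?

8

Total = 160 + 160 + 150 + 140 + 130 + 120 + 110 + 85 + 60 + 55 + 35 = 1205 m.
Lower bound: ⌈1205/185⌉ = 7 paper rolls.
A packing using 8 paper rolls:
  roll 1: 160 = 160
  roll 2: 160 = 160
  roll 3: 150 + 35 = 185
  roll 4: 140 = 140
  roll 5: 130 + 55 = 185
  roll 6: 120 + 60 = 180
  roll 7: 110 = 110
  roll 8: 85 = 85
No arrangement into 7 paper rolls stays within capacity, so 8 is optimal.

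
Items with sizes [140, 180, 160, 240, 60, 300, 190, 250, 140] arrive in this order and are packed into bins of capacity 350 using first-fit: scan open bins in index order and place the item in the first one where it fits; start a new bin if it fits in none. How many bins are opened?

6

  140 → bin 1 (new)  [load 140/350]
  180 → bin 1  [load 320/350]
  160 → bin 2 (new)  [load 160/350]
  240 → bin 3 (new)  [load 240/350]
  60 → bin 2  [load 220/350]
  300 → bin 4 (new)  [load 300/350]
  190 → bin 5 (new)  [load 190/350]
  250 → bin 6 (new)  [load 250/350]
  140 → bin 5  [load 330/350]
6 bins opened.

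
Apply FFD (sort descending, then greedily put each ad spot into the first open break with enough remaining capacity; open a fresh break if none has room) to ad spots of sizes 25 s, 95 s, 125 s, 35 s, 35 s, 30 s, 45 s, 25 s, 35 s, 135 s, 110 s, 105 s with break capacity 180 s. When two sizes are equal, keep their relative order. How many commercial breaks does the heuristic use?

5

Sorted descending: 135, 125, 110, 105, 95, 45, 35, 35, 35, 30, 25, 25.
  135 → break 1 (new)  [load 135/180]
  125 → break 2 (new)  [load 125/180]
  110 → break 3 (new)  [load 110/180]
  105 → break 4 (new)  [load 105/180]
  95 → break 5 (new)  [load 95/180]
  45 → break 1  [load 180/180]
  35 → break 2  [load 160/180]
  35 → break 3  [load 145/180]
  35 → break 3  [load 180/180]
  30 → break 4  [load 135/180]
  25 → break 4  [load 160/180]
  25 → break 5  [load 120/180]
5 commercial breaks opened.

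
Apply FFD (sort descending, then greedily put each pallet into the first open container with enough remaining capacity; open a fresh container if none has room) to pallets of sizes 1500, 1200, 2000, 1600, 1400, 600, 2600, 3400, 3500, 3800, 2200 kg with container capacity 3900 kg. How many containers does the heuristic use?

7

Sorted descending: 3800, 3500, 3400, 2600, 2200, 2000, 1600, 1500, 1400, 1200, 600.
  3800 → container 1 (new)  [load 3800/3900]
  3500 → container 2 (new)  [load 3500/3900]
  3400 → container 3 (new)  [load 3400/3900]
  2600 → container 4 (new)  [load 2600/3900]
  2200 → container 5 (new)  [load 2200/3900]
  2000 → container 6 (new)  [load 2000/3900]
  1600 → container 5  [load 3800/3900]
  1500 → container 6  [load 3500/3900]
  1400 → container 7 (new)  [load 1400/3900]
  1200 → container 4  [load 3800/3900]
  600 → container 7  [load 2000/3900]
7 containers opened.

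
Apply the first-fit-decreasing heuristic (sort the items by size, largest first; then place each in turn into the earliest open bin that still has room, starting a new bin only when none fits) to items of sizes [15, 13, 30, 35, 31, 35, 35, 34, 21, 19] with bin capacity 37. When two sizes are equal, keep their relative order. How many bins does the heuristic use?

Sorted descending: 35, 35, 35, 34, 31, 30, 21, 19, 15, 13.
  35 → bin 1 (new)  [load 35/37]
  35 → bin 2 (new)  [load 35/37]
  35 → bin 3 (new)  [load 35/37]
  34 → bin 4 (new)  [load 34/37]
  31 → bin 5 (new)  [load 31/37]
  30 → bin 6 (new)  [load 30/37]
  21 → bin 7 (new)  [load 21/37]
  19 → bin 8 (new)  [load 19/37]
  15 → bin 7  [load 36/37]
  13 → bin 8  [load 32/37]
8 bins opened.

8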